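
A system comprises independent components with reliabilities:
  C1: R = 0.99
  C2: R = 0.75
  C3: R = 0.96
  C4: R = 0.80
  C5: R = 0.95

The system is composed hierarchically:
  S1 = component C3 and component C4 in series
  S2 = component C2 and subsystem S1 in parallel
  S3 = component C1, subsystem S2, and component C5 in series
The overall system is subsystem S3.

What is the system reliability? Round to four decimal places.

0.8860

Series (C3 and C4): 0.960000 × 0.800000 = 0.768000
Parallel (C2 and [0.768000]): 1 − (1 − 0.750000)(1 − 0.768000) = 0.942000
Series (C1, [0.942000], and C5): 0.990000 × 0.942000 × 0.950000 = 0.8860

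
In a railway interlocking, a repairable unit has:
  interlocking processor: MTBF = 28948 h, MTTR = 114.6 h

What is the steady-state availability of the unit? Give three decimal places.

A(interlocking processor) = MTBF/(MTBF+MTTR) = 28948/(28948+114.6) = 0.996

0.996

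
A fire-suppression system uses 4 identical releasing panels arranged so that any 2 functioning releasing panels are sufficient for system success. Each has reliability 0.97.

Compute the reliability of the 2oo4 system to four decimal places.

0.9999

R = Σ_{i=2}^{4} C(4,i) p^i (1−p)^{4−i} with p = 0.97
C(4,2)·0.97^2·0.03^2 = 0.005081
C(4,3)·0.97^3·0.03^1 = 0.109521
C(4,4)·0.97^4·0.03^0 = 0.885293
Sum = 0.9999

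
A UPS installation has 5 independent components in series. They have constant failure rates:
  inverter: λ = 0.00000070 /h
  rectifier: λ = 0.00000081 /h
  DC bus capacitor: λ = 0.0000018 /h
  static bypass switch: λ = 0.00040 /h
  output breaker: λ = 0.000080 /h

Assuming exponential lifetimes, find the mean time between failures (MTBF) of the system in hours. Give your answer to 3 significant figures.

Series of exponential components: λ_sys = Σ λ_i
λ_sys = 0.00000070 + 0.00000081 + 0.0000018 + 0.00040 + 0.000080 = 4.8331e-04 /h
MTBF = 1 / λ_sys = 2070 h

2070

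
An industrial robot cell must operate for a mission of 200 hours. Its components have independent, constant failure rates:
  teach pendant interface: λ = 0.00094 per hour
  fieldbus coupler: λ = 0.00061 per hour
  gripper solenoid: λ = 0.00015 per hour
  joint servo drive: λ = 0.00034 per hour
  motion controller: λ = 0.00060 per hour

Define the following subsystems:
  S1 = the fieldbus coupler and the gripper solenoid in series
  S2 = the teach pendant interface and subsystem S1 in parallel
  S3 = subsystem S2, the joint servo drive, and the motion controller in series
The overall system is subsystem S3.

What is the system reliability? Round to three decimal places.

0.809

R(teach pendant interface) = exp(−0.00094 × 200) = 0.82861
R(fieldbus coupler) = exp(−0.00061 × 200) = 0.88515
R(gripper solenoid) = exp(−0.00015 × 200) = 0.97045
R(joint servo drive) = exp(−0.00034 × 200) = 0.93426
R(motion controller) = exp(−0.00060 × 200) = 0.88692
Series (fieldbus coupler and gripper solenoid): 0.88515 × 0.97045 = 0.85899
Parallel (teach pendant interface and [0.85899]): 1 − (1 − 0.82861)(1 − 0.85899) = 0.97583
Series ([0.97583], joint servo drive, and motion controller): 0.97583 × 0.93426 × 0.88692 = 0.809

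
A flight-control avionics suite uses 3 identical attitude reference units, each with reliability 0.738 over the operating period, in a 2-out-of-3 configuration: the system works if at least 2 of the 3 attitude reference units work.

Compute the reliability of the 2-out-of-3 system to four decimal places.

0.8300

R = Σ_{i=2}^{3} C(3,i) p^i (1−p)^{3−i} with p = 0.738
C(3,2)·0.738^2·0.262^1 = 0.428090
C(3,3)·0.738^3·0.262^0 = 0.401947
Sum = 0.8300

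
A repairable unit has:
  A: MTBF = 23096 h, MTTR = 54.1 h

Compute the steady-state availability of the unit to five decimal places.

0.99766

A(A) = MTBF/(MTBF+MTTR) = 23096/(23096+54.1) = 0.99766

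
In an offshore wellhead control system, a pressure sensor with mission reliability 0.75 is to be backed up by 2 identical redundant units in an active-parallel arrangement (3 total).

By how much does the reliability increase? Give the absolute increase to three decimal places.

R_before = 0.75
R_after = 1 − (1 − 0.75)^3 = 0.984
ΔR = 0.984 − 0.75 = 0.234

0.234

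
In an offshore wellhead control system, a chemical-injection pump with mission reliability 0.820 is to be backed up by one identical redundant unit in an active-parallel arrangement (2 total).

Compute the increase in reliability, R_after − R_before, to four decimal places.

0.1476

R_before = 0.820
R_after = 1 − (1 − 0.820)^2 = 0.9676
ΔR = 0.9676 − 0.820 = 0.1476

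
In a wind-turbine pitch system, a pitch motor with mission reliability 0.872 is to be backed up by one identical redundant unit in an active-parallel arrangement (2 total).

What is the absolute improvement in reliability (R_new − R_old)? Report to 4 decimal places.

R_before = 0.872
R_after = 1 − (1 − 0.872)^2 = 0.9836
ΔR = 0.9836 − 0.872 = 0.1116

0.1116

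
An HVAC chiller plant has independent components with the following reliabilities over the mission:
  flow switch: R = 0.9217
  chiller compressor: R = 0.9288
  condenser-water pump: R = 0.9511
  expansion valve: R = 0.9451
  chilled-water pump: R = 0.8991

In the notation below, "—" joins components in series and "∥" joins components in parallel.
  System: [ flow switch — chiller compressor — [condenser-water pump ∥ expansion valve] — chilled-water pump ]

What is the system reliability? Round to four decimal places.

Parallel (condenser-water pump and expansion valve): 1 − (1 − 0.951100)(1 − 0.945100) = 0.997315
Series (flow switch, chiller compressor, [0.997315], and chilled-water pump): 0.921700 × 0.928800 × 0.997315 × 0.899100 = 0.7676

0.7676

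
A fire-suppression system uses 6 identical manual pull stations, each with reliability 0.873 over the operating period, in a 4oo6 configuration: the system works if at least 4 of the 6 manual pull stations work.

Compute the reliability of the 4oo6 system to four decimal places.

R = Σ_{i=4}^{6} C(6,i) p^i (1−p)^{6−i} with p = 0.873
C(6,4)·0.873^4·0.127^2 = 0.140526
C(6,5)·0.873^5·0.127^1 = 0.386390
C(6,6)·0.873^6·0.127^0 = 0.442675
Sum = 0.9696

0.9696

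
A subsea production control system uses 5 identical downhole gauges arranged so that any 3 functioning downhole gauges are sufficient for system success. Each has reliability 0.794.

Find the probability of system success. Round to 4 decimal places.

0.9374

R = Σ_{i=3}^{5} C(5,i) p^i (1−p)^{5−i} with p = 0.794
C(5,3)·0.794^3·0.206^2 = 0.212420
C(5,4)·0.794^4·0.206^1 = 0.409373
C(5,5)·0.794^5·0.206^0 = 0.315575
Sum = 0.9374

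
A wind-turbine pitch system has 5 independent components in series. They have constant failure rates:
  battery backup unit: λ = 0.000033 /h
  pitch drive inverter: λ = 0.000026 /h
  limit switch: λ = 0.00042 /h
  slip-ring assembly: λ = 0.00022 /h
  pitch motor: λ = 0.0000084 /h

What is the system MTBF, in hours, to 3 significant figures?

Series of exponential components: λ_sys = Σ λ_i
λ_sys = 0.000033 + 0.000026 + 0.00042 + 0.00022 + 0.0000084 = 7.0740e-04 /h
MTBF = 1 / λ_sys = 1410 h

1410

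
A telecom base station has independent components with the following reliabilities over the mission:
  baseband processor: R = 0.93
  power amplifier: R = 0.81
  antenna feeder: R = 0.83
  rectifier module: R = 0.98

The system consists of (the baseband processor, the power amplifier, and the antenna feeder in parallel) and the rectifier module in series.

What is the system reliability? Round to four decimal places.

Parallel (baseband processor, power amplifier, and antenna feeder): 1 − (1 − 0.930000)(1 − 0.810000)(1 − 0.830000) = 0.997739
Series ([0.997739] and rectifier module): 0.997739 × 0.980000 = 0.9778

0.9778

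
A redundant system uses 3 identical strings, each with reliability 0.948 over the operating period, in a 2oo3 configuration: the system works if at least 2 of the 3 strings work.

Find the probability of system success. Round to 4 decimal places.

R = Σ_{i=2}^{3} C(3,i) p^i (1−p)^{3−i} with p = 0.948
C(3,2)·0.948^2·0.052^1 = 0.140198
C(3,3)·0.948^3·0.052^0 = 0.851971
Sum = 0.9922

0.9922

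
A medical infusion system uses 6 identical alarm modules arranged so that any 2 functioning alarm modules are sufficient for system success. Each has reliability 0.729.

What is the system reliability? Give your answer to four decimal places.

0.9932

R = Σ_{i=2}^{6} C(6,i) p^i (1−p)^{6−i} with p = 0.729
C(6,2)·0.729^2·0.271^4 = 0.042996
C(6,3)·0.729^3·0.271^3 = 0.154213
C(6,4)·0.729^4·0.271^2 = 0.311129
C(6,5)·0.729^5·0.271^1 = 0.334779
C(6,6)·0.729^6·0.271^0 = 0.150095
Sum = 0.9932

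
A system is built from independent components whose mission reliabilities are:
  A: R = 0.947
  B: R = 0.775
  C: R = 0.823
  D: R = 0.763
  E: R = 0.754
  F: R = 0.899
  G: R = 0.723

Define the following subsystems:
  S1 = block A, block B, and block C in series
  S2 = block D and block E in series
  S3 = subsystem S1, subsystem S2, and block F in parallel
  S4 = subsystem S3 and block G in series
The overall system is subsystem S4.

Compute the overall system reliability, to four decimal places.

0.7107

Series (A, B, and C): 0.947000 × 0.775000 × 0.823000 = 0.604020
Series (D and E): 0.763000 × 0.754000 = 0.575302
Parallel ([0.604020], [0.575302], and F): 1 − (1 − 0.604020)(1 − 0.575302)(1 − 0.899000) = 0.983015
Series ([0.983015] and G): 0.983015 × 0.723000 = 0.7107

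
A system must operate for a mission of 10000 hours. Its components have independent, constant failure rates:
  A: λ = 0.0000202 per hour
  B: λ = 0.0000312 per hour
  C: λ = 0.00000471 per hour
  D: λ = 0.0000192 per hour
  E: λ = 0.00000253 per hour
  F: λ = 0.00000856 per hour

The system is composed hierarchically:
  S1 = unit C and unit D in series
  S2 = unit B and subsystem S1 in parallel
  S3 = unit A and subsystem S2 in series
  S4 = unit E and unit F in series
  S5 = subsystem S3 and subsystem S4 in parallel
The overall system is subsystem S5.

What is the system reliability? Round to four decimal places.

0.9759

R(A) = exp(−0.0000202 × 10000) = 0.817095
R(B) = exp(−0.0000312 × 10000) = 0.731982
R(C) = exp(−0.00000471 × 10000) = 0.953992
R(D) = exp(−0.0000192 × 10000) = 0.825307
R(E) = exp(−0.00000253 × 10000) = 0.975017
R(F) = exp(−0.00000856 × 10000) = 0.917961
Series (C and D): 0.953992 × 0.825307 = 0.787336
Parallel (B and [0.787336]): 1 − (1 − 0.731982)(1 − 0.787336) = 0.943002
Series (A and [0.943002]): 0.817095 × 0.943002 = 0.770522
Series (E and F): 0.975017 × 0.917961 = 0.895028
Parallel ([0.770522] and [0.895028]): 1 − (1 − 0.770522)(1 − 0.895028) = 0.9759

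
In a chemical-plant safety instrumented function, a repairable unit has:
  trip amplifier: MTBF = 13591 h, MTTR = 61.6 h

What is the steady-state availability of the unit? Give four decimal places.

0.9955

A(trip amplifier) = MTBF/(MTBF+MTTR) = 13591/(13591+61.6) = 0.9955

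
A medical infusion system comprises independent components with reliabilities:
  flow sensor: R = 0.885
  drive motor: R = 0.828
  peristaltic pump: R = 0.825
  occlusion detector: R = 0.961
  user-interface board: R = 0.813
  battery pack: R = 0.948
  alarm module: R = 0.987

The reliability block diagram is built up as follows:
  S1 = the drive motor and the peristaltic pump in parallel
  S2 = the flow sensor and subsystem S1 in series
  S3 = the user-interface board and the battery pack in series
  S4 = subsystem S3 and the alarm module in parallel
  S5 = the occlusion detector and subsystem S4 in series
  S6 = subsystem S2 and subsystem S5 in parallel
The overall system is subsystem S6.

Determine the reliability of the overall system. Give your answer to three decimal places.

Parallel (drive motor and peristaltic pump): 1 − (1 − 0.82800)(1 − 0.82500) = 0.96990
Series (flow sensor and [0.96990]): 0.88500 × 0.96990 = 0.85836
Series (user-interface board and battery pack): 0.81300 × 0.94800 = 0.77072
Parallel ([0.77072] and alarm module): 1 − (1 − 0.77072)(1 − 0.98700) = 0.99702
Series (occlusion detector and [0.99702]): 0.96100 × 0.99702 = 0.95814
Parallel ([0.85836] and [0.95814]): 1 − (1 − 0.85836)(1 − 0.95814) = 0.994

0.994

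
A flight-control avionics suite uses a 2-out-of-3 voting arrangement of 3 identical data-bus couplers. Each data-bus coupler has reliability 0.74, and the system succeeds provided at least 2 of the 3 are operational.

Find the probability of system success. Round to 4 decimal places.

0.8324

R = Σ_{i=2}^{3} C(3,i) p^i (1−p)^{3−i} with p = 0.74
C(3,2)·0.74^2·0.26^1 = 0.427128
C(3,3)·0.74^3·0.26^0 = 0.405224
Sum = 0.8324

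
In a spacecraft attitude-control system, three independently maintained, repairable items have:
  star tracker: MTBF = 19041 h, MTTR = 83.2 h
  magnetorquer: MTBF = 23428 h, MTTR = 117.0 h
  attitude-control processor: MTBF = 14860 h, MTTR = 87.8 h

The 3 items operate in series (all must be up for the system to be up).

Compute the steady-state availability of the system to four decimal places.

A(star tracker) = MTBF/(MTBF+MTTR) = 19041/(19041+83.2) = 0.995649
A(magnetorquer) = MTBF/(MTBF+MTTR) = 23428/(23428+117.0) = 0.995031
A(attitude-control processor) = MTBF/(MTBF+MTTR) = 14860/(14860+87.8) = 0.994126
Series availability: 0.995649 × 0.995031 × 0.994126 = 0.9849

0.9849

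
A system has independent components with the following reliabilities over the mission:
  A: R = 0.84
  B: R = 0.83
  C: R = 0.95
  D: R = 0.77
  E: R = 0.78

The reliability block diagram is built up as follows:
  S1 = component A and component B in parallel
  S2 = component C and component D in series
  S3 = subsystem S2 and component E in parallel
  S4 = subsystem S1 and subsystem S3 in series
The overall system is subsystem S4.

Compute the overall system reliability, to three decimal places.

Parallel (A and B): 1 − (1 − 0.84000)(1 − 0.83000) = 0.97280
Series (C and D): 0.95000 × 0.77000 = 0.73150
Parallel ([0.73150] and E): 1 − (1 − 0.73150)(1 − 0.78000) = 0.94093
Series ([0.97280] and [0.94093]): 0.97280 × 0.94093 = 0.915

0.915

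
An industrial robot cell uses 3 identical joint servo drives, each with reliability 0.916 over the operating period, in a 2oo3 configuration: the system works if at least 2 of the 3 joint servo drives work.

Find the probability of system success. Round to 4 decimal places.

R = Σ_{i=2}^{3} C(3,i) p^i (1−p)^{3−i} with p = 0.916
C(3,2)·0.916^2·0.084^1 = 0.211442
C(3,3)·0.916^3·0.084^0 = 0.768575
Sum = 0.9800

0.9800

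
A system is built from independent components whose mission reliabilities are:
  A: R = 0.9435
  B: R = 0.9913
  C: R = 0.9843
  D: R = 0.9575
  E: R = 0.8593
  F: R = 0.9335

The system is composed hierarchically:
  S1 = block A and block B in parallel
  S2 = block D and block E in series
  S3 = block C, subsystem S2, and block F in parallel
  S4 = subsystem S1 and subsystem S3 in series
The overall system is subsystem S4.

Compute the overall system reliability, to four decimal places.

Parallel (A and B): 1 − (1 − 0.943500)(1 − 0.991300) = 0.999508
Series (D and E): 0.957500 × 0.859300 = 0.822780
Parallel (C, [0.822780], and F): 1 − (1 − 0.984300)(1 − 0.822780)(1 − 0.933500) = 0.999815
Series ([0.999508] and [0.999815]): 0.999508 × 0.999815 = 0.9993

0.9993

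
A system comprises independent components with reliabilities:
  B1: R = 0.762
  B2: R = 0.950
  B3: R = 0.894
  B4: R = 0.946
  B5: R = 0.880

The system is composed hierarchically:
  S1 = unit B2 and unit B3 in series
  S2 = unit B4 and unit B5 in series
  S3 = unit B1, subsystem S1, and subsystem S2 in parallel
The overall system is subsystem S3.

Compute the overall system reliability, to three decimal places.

Series (B2 and B3): 0.95000 × 0.89400 = 0.84930
Series (B4 and B5): 0.94600 × 0.88000 = 0.83248
Parallel (B1, [0.84930], and [0.83248]): 1 − (1 − 0.76200)(1 − 0.84930)(1 − 0.83248) = 0.994

0.994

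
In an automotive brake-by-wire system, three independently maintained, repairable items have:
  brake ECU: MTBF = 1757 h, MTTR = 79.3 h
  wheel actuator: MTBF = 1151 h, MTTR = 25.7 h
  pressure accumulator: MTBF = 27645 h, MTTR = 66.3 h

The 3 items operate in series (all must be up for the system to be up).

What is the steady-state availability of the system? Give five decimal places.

A(brake ECU) = MTBF/(MTBF+MTTR) = 1757/(1757+79.3) = 0.956815
A(wheel actuator) = MTBF/(MTBF+MTTR) = 1151/(1151+25.7) = 0.978159
A(pressure accumulator) = MTBF/(MTBF+MTTR) = 27645/(27645+66.3) = 0.997607
Series availability: 0.956815 × 0.978159 × 0.997607 = 0.93368

0.93368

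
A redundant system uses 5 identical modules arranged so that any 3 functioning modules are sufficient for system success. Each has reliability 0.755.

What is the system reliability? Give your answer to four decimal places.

0.9017

R = Σ_{i=3}^{5} C(5,i) p^i (1−p)^{5−i} with p = 0.755
C(5,3)·0.755^3·0.245^2 = 0.258329
C(5,4)·0.755^4·0.245^1 = 0.398037
C(5,5)·0.755^5·0.245^0 = 0.245321
Sum = 0.9017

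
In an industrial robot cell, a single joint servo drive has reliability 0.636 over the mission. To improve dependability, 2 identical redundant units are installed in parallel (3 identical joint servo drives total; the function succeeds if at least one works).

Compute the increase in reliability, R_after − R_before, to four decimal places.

0.3158

R_before = 0.636
R_after = 1 − (1 − 0.636)^3 = 0.9518
ΔR = 0.9518 − 0.636 = 0.3158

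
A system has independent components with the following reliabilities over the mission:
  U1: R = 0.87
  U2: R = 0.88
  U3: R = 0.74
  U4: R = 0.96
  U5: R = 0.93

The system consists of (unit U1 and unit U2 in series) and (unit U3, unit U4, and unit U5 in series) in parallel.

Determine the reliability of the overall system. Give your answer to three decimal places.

0.920

Series (U1 and U2): 0.87000 × 0.88000 = 0.76560
Series (U3, U4, and U5): 0.74000 × 0.96000 × 0.93000 = 0.66067
Parallel ([0.76560] and [0.66067]): 1 − (1 − 0.76560)(1 − 0.66067) = 0.920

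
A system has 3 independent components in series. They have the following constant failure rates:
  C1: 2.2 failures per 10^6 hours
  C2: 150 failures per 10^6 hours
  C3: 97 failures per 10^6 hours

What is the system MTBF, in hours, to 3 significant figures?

Series of exponential components: λ_sys = Σ λ_i
λ_sys = 0.0000022 + 0.00015 + 0.000097 = 2.4920e-04 /h
MTBF = 1 / λ_sys = 4010 h

4010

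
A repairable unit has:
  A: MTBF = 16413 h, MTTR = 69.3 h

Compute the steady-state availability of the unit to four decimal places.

A(A) = MTBF/(MTBF+MTTR) = 16413/(16413+69.3) = 0.9958

0.9958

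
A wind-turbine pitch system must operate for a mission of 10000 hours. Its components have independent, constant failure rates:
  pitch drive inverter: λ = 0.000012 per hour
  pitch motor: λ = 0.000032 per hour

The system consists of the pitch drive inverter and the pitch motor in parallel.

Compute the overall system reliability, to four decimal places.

R(pitch drive inverter) = exp(−0.000012 × 10000) = 0.886920
R(pitch motor) = exp(−0.000032 × 10000) = 0.726149
Parallel (pitch drive inverter and pitch motor): 1 − (1 − 0.886920)(1 − 0.726149) = 0.9690

0.9690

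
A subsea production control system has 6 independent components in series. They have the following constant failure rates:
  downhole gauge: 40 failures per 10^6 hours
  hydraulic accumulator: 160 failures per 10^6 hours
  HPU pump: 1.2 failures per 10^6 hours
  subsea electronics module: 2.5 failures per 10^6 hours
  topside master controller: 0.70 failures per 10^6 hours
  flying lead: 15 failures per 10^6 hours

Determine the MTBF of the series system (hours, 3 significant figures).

4560

Series of exponential components: λ_sys = Σ λ_i
λ_sys = 0.000040 + 0.00016 + 0.0000012 + 0.0000025 + 0.00000070 + 0.000015 = 2.1940e-04 /h
MTBF = 1 / λ_sys = 4560 h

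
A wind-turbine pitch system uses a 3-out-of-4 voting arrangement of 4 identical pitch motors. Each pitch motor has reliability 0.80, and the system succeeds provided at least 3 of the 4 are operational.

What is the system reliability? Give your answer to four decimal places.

0.8192

R = Σ_{i=3}^{4} C(4,i) p^i (1−p)^{4−i} with p = 0.80
C(4,3)·0.80^3·0.20^1 = 0.409600
C(4,4)·0.80^4·0.20^0 = 0.409600
Sum = 0.8192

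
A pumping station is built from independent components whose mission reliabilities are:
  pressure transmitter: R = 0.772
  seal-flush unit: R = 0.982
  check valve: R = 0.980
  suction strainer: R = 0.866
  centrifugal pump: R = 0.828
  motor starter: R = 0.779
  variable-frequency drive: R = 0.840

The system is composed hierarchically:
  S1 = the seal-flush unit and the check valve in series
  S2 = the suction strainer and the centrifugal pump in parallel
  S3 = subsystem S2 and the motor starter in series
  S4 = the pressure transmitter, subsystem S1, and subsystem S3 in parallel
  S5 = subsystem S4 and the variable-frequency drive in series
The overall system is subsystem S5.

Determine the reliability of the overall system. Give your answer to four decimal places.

0.8383

Series (seal-flush unit and check valve): 0.982000 × 0.980000 = 0.962360
Parallel (suction strainer and centrifugal pump): 1 − (1 − 0.866000)(1 − 0.828000) = 0.976952
Series ([0.976952] and motor starter): 0.976952 × 0.779000 = 0.761046
Parallel (pressure transmitter, [0.962360], and [0.761046]): 1 − (1 − 0.772000)(1 − 0.962360)(1 − 0.761046) = 0.997949
Series ([0.997949] and variable-frequency drive): 0.997949 × 0.840000 = 0.8383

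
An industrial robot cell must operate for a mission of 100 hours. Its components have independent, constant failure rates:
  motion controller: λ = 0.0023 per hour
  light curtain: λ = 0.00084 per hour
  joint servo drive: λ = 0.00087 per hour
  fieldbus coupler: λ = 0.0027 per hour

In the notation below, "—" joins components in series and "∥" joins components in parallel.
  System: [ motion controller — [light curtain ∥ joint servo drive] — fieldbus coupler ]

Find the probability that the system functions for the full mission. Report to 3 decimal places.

R(motion controller) = exp(−0.0023 × 100) = 0.79453
R(light curtain) = exp(−0.00084 × 100) = 0.91943
R(joint servo drive) = exp(−0.00087 × 100) = 0.91668
R(fieldbus coupler) = exp(−0.0027 × 100) = 0.76338
Parallel (light curtain and joint servo drive): 1 − (1 − 0.91943)(1 − 0.91668) = 0.99329
Series (motion controller, [0.99329], and fieldbus coupler): 0.79453 × 0.99329 × 0.76338 = 0.602

0.602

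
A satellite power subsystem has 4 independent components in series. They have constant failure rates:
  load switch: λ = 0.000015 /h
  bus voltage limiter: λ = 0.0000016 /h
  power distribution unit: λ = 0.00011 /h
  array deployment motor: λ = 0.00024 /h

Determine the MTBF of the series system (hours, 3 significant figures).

2730

Series of exponential components: λ_sys = Σ λ_i
λ_sys = 0.000015 + 0.0000016 + 0.00011 + 0.00024 = 3.6660e-04 /h
MTBF = 1 / λ_sys = 2730 h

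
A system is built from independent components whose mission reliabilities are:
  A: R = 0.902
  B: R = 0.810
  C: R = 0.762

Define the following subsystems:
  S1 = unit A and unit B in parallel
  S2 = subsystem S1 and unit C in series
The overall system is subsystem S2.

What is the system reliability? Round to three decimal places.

Parallel (A and B): 1 − (1 − 0.90200)(1 − 0.81000) = 0.98138
Series ([0.98138] and C): 0.98138 × 0.76200 = 0.748

0.748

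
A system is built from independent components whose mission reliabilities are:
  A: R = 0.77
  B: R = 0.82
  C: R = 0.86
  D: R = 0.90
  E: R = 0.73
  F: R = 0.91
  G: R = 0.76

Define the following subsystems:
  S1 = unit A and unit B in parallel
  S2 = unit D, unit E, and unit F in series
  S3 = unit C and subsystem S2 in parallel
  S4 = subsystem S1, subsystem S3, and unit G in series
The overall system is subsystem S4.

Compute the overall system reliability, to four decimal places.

0.6875

Parallel (A and B): 1 − (1 − 0.770000)(1 − 0.820000) = 0.958600
Series (D, E, and F): 0.900000 × 0.730000 × 0.910000 = 0.597870
Parallel (C and [0.597870]): 1 − (1 − 0.860000)(1 − 0.597870) = 0.943702
Series ([0.958600], [0.943702], and G): 0.958600 × 0.943702 × 0.760000 = 0.6875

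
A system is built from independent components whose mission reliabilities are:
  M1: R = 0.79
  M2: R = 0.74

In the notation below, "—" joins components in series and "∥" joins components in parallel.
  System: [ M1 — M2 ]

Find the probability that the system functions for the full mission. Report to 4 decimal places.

0.5846

Series (M1 and M2): 0.790000 × 0.740000 = 0.5846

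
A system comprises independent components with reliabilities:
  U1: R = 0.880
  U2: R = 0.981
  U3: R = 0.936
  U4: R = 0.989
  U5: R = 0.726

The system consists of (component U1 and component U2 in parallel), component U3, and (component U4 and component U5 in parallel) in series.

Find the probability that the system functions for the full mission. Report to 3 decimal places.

Parallel (U1 and U2): 1 − (1 − 0.88000)(1 − 0.98100) = 0.99772
Parallel (U4 and U5): 1 − (1 − 0.98900)(1 − 0.72600) = 0.99699
Series ([0.99772], U3, and [0.99699]): 0.99772 × 0.93600 × 0.99699 = 0.931

0.931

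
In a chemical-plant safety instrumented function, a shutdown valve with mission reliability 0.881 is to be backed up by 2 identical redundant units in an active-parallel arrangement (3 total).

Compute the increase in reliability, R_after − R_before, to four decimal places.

R_before = 0.881
R_after = 1 − (1 − 0.881)^3 = 0.9983
ΔR = 0.9983 − 0.881 = 0.1173

0.1173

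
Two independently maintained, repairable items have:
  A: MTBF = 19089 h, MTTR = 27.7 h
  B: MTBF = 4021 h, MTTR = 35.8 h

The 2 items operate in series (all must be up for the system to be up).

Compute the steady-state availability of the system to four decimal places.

A(A) = MTBF/(MTBF+MTTR) = 19089/(19089+27.7) = 0.998551
A(B) = MTBF/(MTBF+MTTR) = 4021/(4021+35.8) = 0.991175
Series availability: 0.998551 × 0.991175 = 0.9897

0.9897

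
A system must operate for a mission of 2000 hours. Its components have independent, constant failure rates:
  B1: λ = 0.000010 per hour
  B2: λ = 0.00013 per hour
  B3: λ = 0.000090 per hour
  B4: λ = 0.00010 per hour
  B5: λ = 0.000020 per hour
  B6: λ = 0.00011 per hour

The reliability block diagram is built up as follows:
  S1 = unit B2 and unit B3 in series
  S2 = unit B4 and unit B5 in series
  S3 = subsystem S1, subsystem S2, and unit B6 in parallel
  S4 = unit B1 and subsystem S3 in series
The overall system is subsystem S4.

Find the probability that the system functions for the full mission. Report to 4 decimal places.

0.9655

R(B1) = exp(−0.000010 × 2000) = 0.980199
R(B2) = exp(−0.00013 × 2000) = 0.771052
R(B3) = exp(−0.000090 × 2000) = 0.835270
R(B4) = exp(−0.00010 × 2000) = 0.818731
R(B5) = exp(−0.000020 × 2000) = 0.960789
R(B6) = exp(−0.00011 × 2000) = 0.802519
Series (B2 and B3): 0.771052 × 0.835270 = 0.644037
Series (B4 and B5): 0.818731 × 0.960789 = 0.786628
Parallel ([0.644037], [0.786628], and B6): 1 − (1 − 0.644037)(1 − 0.786628)(1 − 0.802519) = 0.985001
Series (B1 and [0.985001]): 0.980199 × 0.985001 = 0.9655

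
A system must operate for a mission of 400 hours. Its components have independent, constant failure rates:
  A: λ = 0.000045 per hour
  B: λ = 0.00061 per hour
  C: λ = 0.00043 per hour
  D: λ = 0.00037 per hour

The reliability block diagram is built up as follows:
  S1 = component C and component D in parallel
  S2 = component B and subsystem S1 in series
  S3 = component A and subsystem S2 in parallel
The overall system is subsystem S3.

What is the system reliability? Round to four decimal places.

R(A) = exp(−0.000045 × 400) = 0.982161
R(B) = exp(−0.00061 × 400) = 0.783488
R(C) = exp(−0.00043 × 400) = 0.841979
R(D) = exp(−0.00037 × 400) = 0.862431
Parallel (C and D): 1 − (1 − 0.841979)(1 − 0.862431) = 0.978261
Series (B and [0.978261]): 0.783488 × 0.978261 = 0.766456
Parallel (A and [0.766456]): 1 − (1 − 0.982161)(1 − 0.766456) = 0.9958

0.9958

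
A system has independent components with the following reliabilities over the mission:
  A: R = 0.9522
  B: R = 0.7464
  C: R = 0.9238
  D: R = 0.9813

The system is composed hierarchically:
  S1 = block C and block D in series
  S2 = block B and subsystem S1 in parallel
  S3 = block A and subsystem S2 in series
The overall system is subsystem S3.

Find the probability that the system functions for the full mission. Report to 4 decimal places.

Series (C and D): 0.923800 × 0.981300 = 0.906525
Parallel (B and [0.906525]): 1 − (1 − 0.746400)(1 − 0.906525) = 0.976295
Series (A and [0.976295]): 0.952200 × 0.976295 = 0.9296

0.9296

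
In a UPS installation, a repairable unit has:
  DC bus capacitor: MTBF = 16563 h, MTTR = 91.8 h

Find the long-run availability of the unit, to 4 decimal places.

0.9945

A(DC bus capacitor) = MTBF/(MTBF+MTTR) = 16563/(16563+91.8) = 0.9945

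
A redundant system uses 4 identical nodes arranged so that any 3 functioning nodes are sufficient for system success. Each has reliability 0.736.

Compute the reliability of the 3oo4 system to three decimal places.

R = Σ_{i=3}^{4} C(4,i) p^i (1−p)^{4−i} with p = 0.736
C(4,3)·0.736^3·0.264^1 = 0.42101
C(4,4)·0.736^4·0.264^0 = 0.29343
Sum = 0.714

0.714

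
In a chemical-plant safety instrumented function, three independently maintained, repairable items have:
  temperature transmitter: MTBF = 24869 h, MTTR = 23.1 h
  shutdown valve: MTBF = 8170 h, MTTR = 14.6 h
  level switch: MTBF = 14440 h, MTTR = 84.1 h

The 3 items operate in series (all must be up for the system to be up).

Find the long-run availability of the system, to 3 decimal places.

A(temperature transmitter) = MTBF/(MTBF+MTTR) = 24869/(24869+23.1) = 0.999072
A(shutdown valve) = MTBF/(MTBF+MTTR) = 8170/(8170+14.6) = 0.998216
A(level switch) = MTBF/(MTBF+MTTR) = 14440/(14440+84.1) = 0.994210
Series availability: 0.999072 × 0.998216 × 0.994210 = 0.992

0.992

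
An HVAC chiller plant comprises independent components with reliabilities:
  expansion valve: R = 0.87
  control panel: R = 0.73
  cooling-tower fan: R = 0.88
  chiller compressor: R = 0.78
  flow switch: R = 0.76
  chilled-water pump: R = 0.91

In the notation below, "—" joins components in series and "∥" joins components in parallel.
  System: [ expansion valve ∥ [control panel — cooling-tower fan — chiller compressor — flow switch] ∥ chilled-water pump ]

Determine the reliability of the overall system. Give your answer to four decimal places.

0.9928

Series (control panel, cooling-tower fan, chiller compressor, and flow switch): 0.730000 × 0.880000 × 0.780000 × 0.760000 = 0.380815
Parallel (expansion valve, [0.380815], and chilled-water pump): 1 − (1 − 0.870000)(1 − 0.380815)(1 − 0.910000) = 0.9928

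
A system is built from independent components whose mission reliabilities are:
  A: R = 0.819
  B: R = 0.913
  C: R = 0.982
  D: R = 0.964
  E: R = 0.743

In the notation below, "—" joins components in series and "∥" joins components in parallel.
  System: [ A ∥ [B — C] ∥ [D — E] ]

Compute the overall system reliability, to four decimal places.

Series (B and C): 0.913000 × 0.982000 = 0.896566
Series (D and E): 0.964000 × 0.743000 = 0.716252
Parallel (A, [0.896566], and [0.716252]): 1 − (1 − 0.819000)(1 − 0.896566)(1 − 0.716252) = 0.9947

0.9947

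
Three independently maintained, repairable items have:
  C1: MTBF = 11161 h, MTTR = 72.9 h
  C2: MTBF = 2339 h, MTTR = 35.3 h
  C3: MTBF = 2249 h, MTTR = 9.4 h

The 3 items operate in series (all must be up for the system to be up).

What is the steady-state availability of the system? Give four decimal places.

0.9747

A(C1) = MTBF/(MTBF+MTTR) = 11161/(11161+72.9) = 0.993511
A(C2) = MTBF/(MTBF+MTTR) = 2339/(2339+35.3) = 0.985132
A(C3) = MTBF/(MTBF+MTTR) = 2249/(2249+9.4) = 0.995838
Series availability: 0.993511 × 0.985132 × 0.995838 = 0.9747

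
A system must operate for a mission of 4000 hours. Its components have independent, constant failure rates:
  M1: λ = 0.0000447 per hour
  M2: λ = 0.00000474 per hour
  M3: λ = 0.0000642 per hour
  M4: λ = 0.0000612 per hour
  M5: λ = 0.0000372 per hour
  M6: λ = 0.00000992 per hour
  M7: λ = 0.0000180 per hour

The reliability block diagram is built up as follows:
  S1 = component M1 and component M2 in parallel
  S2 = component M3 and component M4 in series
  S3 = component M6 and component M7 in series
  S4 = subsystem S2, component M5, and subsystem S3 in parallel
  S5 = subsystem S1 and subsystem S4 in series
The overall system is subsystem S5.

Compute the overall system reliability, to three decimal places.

R(M1) = exp(−0.0000447 × 4000) = 0.83627
R(M2) = exp(−0.00000474 × 4000) = 0.98122
R(M3) = exp(−0.0000642 × 4000) = 0.77352
R(M4) = exp(−0.0000612 × 4000) = 0.78286
R(M5) = exp(−0.0000372 × 4000) = 0.86174
R(M6) = exp(−0.00000992 × 4000) = 0.96110
R(M7) = exp(−0.0000180 × 4000) = 0.93053
Parallel (M1 and M2): 1 − (1 − 0.83627)(1 − 0.98122) = 0.99693
Series (M3 and M4): 0.77352 × 0.78286 = 0.60556
Series (M6 and M7): 0.96110 × 0.93053 = 0.89433
Parallel ([0.60556], M5, and [0.89433]): 1 − (1 − 0.60556)(1 − 0.86174)(1 − 0.89433) = 0.99424
Series ([0.99693] and [0.99424]): 0.99693 × 0.99424 = 0.991

0.991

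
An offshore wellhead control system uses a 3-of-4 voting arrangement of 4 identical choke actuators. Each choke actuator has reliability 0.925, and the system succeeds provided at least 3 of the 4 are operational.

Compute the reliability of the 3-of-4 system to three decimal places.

R = Σ_{i=3}^{4} C(4,i) p^i (1−p)^{4−i} with p = 0.925
C(4,3)·0.925^3·0.075^1 = 0.23744
C(4,4)·0.925^4·0.075^0 = 0.73209
Sum = 0.970

0.970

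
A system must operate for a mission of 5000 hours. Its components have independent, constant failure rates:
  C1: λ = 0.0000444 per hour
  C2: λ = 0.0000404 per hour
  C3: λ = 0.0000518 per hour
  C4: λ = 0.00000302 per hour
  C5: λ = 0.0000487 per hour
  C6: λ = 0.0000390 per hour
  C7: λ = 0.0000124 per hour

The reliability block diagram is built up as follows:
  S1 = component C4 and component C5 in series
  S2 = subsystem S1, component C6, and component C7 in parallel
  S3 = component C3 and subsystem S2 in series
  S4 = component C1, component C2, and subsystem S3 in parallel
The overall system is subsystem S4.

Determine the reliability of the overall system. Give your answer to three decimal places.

R(C1) = exp(−0.0000444 × 5000) = 0.80092
R(C2) = exp(−0.0000404 × 5000) = 0.81709
R(C3) = exp(−0.0000518 × 5000) = 0.77182
R(C4) = exp(−0.00000302 × 5000) = 0.98501
R(C5) = exp(−0.0000487 × 5000) = 0.78388
R(C6) = exp(−0.0000390 × 5000) = 0.82283
R(C7) = exp(−0.0000124 × 5000) = 0.93988
Series (C4 and C5): 0.98501 × 0.78388 = 0.77213
Parallel ([0.77213], C6, and C7): 1 − (1 − 0.77213)(1 − 0.82283)(1 − 0.93988) = 0.99757
Series (C3 and [0.99757]): 0.77182 × 0.99757 = 0.76994
Parallel (C1, C2, and [0.76994]): 1 − (1 − 0.80092)(1 − 0.81709)(1 − 0.76994) = 0.992

0.992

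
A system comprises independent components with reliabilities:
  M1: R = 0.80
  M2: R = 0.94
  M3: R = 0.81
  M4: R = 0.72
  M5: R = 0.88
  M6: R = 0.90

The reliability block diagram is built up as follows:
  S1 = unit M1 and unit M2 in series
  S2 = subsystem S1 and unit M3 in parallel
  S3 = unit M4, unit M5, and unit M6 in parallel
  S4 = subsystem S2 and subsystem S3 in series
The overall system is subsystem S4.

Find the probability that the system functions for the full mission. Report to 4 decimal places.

Series (M1 and M2): 0.800000 × 0.940000 = 0.752000
Parallel ([0.752000] and M3): 1 − (1 − 0.752000)(1 − 0.810000) = 0.952880
Parallel (M4, M5, and M6): 1 − (1 − 0.720000)(1 − 0.880000)(1 − 0.900000) = 0.996640
Series ([0.952880] and [0.996640]): 0.952880 × 0.996640 = 0.9497

0.9497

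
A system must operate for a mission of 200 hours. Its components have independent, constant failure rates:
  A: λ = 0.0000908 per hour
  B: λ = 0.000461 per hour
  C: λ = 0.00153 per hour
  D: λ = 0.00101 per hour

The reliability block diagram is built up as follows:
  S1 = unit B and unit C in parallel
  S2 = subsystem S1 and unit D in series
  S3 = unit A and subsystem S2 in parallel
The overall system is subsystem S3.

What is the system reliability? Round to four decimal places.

R(A) = exp(−0.0000908 × 200) = 0.982004
R(B) = exp(−0.000461 × 200) = 0.911923
R(C) = exp(−0.00153 × 200) = 0.736387
R(D) = exp(−0.00101 × 200) = 0.817095
Parallel (B and C): 1 − (1 − 0.911923)(1 − 0.736387) = 0.976782
Series ([0.976782] and D): 0.976782 × 0.817095 = 0.798124
Parallel (A and [0.798124]): 1 − (1 − 0.982004)(1 − 0.798124) = 0.9964

0.9964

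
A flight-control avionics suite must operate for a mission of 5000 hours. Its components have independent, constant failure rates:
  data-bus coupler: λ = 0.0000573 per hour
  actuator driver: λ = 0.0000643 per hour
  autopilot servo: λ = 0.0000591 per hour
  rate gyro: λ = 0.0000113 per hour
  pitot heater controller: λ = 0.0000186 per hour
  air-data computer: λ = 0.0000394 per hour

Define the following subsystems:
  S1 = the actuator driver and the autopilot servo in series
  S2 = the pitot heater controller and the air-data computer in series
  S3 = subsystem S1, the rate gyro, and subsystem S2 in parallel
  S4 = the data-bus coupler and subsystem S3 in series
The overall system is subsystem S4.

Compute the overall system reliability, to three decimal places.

R(data-bus coupler) = exp(−0.0000573 × 5000) = 0.75089
R(actuator driver) = exp(−0.0000643 × 5000) = 0.72506
R(autopilot servo) = exp(−0.0000591 × 5000) = 0.74416
R(rate gyro) = exp(−0.0000113 × 5000) = 0.94507
R(pitot heater controller) = exp(−0.0000186 × 5000) = 0.91119
R(air-data computer) = exp(−0.0000394 × 5000) = 0.82119
Series (actuator driver and autopilot servo): 0.72506 × 0.74416 = 0.53956
Series (pitot heater controller and air-data computer): 0.91119 × 0.82119 = 0.74826
Parallel ([0.53956], rate gyro, and [0.74826]): 1 − (1 − 0.53956)(1 − 0.94507)(1 − 0.74826) = 0.99363
Series (data-bus coupler and [0.99363]): 0.75089 × 0.99363 = 0.746

0.746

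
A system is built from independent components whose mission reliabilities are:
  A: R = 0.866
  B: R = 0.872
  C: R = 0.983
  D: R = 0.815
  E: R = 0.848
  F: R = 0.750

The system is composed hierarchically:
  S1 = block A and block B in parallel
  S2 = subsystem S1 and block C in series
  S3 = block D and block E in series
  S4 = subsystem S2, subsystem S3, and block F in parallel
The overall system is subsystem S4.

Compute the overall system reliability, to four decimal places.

0.9974

Parallel (A and B): 1 − (1 − 0.866000)(1 − 0.872000) = 0.982848
Series ([0.982848] and C): 0.982848 × 0.983000 = 0.966140
Series (D and E): 0.815000 × 0.848000 = 0.691120
Parallel ([0.966140], [0.691120], and F): 1 − (1 − 0.966140)(1 − 0.691120)(1 − 0.750000) = 0.9974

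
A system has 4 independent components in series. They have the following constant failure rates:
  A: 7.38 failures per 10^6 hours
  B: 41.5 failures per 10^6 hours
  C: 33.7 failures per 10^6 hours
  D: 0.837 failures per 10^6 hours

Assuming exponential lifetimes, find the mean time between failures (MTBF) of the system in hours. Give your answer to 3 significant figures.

12000

Series of exponential components: λ_sys = Σ λ_i
λ_sys = 0.00000738 + 0.0000415 + 0.0000337 + 0.000000837 = 8.3417e-05 /h
MTBF = 1 / λ_sys = 12000 h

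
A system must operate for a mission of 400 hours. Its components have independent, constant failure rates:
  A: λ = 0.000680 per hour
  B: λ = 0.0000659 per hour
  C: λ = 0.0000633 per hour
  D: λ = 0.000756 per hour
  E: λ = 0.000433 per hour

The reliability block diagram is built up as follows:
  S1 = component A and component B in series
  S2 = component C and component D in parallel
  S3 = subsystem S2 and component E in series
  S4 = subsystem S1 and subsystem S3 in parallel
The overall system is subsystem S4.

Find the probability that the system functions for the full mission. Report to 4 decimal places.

0.9576

R(A) = exp(−0.000680 × 400) = 0.761854
R(B) = exp(−0.0000659 × 400) = 0.973984
R(C) = exp(−0.0000633 × 400) = 0.974998
R(D) = exp(−0.000756 × 400) = 0.739042
R(E) = exp(−0.000433 × 400) = 0.840969
Series (A and B): 0.761854 × 0.973984 = 0.742034
Parallel (C and D): 1 − (1 − 0.974998)(1 − 0.739042) = 0.993476
Series ([0.993476] and E): 0.993476 × 0.840969 = 0.835483
Parallel ([0.742034] and [0.835483]): 1 − (1 − 0.742034)(1 − 0.835483) = 0.9576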